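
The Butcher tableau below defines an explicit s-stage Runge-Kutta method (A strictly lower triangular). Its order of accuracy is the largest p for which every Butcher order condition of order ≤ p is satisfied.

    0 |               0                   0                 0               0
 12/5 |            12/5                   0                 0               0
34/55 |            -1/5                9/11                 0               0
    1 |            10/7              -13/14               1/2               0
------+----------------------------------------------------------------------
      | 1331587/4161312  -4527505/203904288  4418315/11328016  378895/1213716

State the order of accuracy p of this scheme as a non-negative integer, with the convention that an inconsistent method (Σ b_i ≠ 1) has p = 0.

b = (1331587/4161312, -4527505/203904288, 4418315/11328016, 378895/1213716)
c = (0, 12/5, 34/55, 1)
Ac = (0, 0, 108/55, -739/385)
Σ b_i: 1331587/4161312·1 + (-4527505/203904288)·1 + 4418315/11328016·1 + 378895/1213716·1 = 1 ✓
b·c: (-4527505/203904288)·12/5 + 4418315/11328016·34/55 + 378895/1213716·1 = 1/2 ✓
b·c²: (-4527505/203904288)·144/25 + 4418315/11328016·1156/3025 + 378895/1213716·1 = 1/3 ✓
b·Ac: 4418315/11328016·108/55 + 378895/1213716·(-739/385) = 1/6 ✓
b·c³: (-4527505/203904288)·1728/125 + 4418315/11328016·39304/166375 + 378895/1213716·1 = 4642733/47681700 ≠ 1/4 ⇒ order 3.
b·(c∘Ac): 4418315/11328016·3672/3025 + 378895/1213716·(-739/385) = -763199/6068580 ≠ 1/8
b·Ac²: 4418315/11328016·1296/275 + 378895/1213716·(-21842/4235) = 1087477/4768170 ≠ 1/12
b·A²c: 378895/1213716·54/55 = 62001/202286 ≠ 1/24

3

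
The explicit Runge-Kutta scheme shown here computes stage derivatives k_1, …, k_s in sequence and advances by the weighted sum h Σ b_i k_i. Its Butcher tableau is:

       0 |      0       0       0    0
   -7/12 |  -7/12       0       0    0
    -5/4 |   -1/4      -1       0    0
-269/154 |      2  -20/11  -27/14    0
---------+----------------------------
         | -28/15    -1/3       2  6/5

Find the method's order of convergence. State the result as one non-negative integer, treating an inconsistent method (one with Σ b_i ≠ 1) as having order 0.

1

b = (-28/15, -1/3, 2, 6/5)
c = (0, -7/12, -5/4, -269/154)
Ac = (0, 0, 7/12, 6415/1848)
Σ b_i: (-28/15)·1 + (-1/3)·1 + 2·1 + 6/5·1 = 1 ✓
b·c: (-1/3)·(-7/12) + 2·(-5/4) + 6/5·(-269/154) = -61007/13860 ≠ 1/2 ⇒ order 1.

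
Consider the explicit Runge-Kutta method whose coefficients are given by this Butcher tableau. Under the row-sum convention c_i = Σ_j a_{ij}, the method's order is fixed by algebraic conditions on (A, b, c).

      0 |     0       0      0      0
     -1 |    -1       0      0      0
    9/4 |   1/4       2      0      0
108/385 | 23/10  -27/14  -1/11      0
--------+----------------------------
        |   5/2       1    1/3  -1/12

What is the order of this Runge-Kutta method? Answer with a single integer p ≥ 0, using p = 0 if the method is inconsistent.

b = (5/2, 1, 1/3, -1/12)
c = (0, -1, 9/4, 108/385)
Ac = (0, 0, -2, 531/308)
Σ b_i: 5/2·1 + 1·1 + 1/3·1 + (-1/12)·1 = 15/4 ≠ 1 ⇒ order 0.

0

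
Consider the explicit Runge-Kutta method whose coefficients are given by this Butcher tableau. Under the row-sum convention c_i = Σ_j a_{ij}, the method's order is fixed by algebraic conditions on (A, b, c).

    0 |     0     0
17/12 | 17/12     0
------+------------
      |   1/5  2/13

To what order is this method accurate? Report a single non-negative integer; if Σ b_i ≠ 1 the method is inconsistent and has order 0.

0

b = (1/5, 2/13)
c = (0, 17/12)
Σ b_i: 1/5·1 + 2/13·1 = 23/65 ≠ 1 ⇒ order 0.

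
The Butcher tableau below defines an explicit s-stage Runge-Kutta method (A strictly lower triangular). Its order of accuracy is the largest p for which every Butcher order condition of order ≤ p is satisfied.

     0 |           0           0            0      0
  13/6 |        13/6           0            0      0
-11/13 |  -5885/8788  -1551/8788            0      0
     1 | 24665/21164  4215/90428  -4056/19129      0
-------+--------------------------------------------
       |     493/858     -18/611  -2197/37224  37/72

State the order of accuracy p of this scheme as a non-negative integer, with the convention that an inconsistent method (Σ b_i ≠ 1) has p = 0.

b = (493/858, -18/611, -2197/37224, 37/72)
c = (0, 13/6, -11/13, 1)
Ac = (0, 0, -517/1352, 83/296)
Σ b_i: 493/858·1 + (-18/611)·1 + (-2197/37224)·1 + 37/72·1 = 1 ✓
b·c: (-18/611)·13/6 + (-2197/37224)·(-11/13) + 37/72·1 = 1/2 ✓
b·c²: (-18/611)·169/36 + (-2197/37224)·121/169 + 37/72·1 = 1/3 ✓
b·Ac: (-2197/37224)·(-517/1352) + 37/72·83/296 = 1/6 ✓
b·c³: (-18/611)·2197/216 + (-2197/37224)·(-1331/2197) + 37/72·1 = 1/4 ✓
b·(c∘Ac): (-2197/37224)·5687/17576 + 37/72·83/296 = 1/8 ✓
b·Ac²: (-2197/37224)·(-517/624) + 37/72·119/1776 = 1/12 ✓
b·A²c: 37/72·3/37 = 1/24 ✓; 4 stages ⇒ order 4.

4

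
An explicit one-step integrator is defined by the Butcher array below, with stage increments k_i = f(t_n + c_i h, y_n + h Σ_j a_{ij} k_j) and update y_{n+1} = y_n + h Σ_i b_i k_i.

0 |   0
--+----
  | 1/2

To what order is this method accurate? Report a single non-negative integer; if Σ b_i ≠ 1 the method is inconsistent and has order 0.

b = (1/2)
c = (0)
Σ b_i: 1/2·1 = 1/2 ≠ 1 ⇒ order 0.

0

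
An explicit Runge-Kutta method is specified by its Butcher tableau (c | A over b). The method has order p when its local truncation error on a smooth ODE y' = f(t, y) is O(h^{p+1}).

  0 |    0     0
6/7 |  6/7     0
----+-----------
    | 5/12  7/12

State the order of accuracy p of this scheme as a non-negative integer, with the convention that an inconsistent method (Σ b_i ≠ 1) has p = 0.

2

b = (5/12, 7/12)
c = (0, 6/7)
Σ b_i: 5/12·1 + 7/12·1 = 1 ✓
b·c: 7/12·6/7 = 1/2 ✓; 2 stages ⇒ order 2.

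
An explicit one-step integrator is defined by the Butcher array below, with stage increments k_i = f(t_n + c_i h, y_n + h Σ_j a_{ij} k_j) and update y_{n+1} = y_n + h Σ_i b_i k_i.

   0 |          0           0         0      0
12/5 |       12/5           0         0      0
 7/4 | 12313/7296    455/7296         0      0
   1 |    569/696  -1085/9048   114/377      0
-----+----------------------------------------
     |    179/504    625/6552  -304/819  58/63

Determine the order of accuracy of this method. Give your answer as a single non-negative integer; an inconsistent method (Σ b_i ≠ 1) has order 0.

4

b = (179/504, 625/6552, -304/819, 58/63)
c = (0, 12/5, 7/4, 1)
Ac = (0, 0, 91/608, 7/29)
Σ b_i: 179/504·1 + 625/6552·1 + (-304/819)·1 + 58/63·1 = 1 ✓
b·c: 625/6552·12/5 + (-304/819)·7/4 + 58/63·1 = 1/2 ✓
b·c²: 625/6552·144/25 + (-304/819)·49/16 + 58/63·1 = 1/3 ✓
b·Ac: (-304/819)·91/608 + 58/63·7/29 = 1/6 ✓
b·c³: 625/6552·1728/125 + (-304/819)·343/64 + 58/63·1 = 1/4 ✓
b·(c∘Ac): (-304/819)·637/2432 + 58/63·7/29 = 1/8 ✓
b·Ac²: (-304/819)·273/760 + 58/63·273/1160 = 1/12 ✓
b·A²c: 58/63·21/464 = 1/24 ✓; 4 stages ⇒ order 4.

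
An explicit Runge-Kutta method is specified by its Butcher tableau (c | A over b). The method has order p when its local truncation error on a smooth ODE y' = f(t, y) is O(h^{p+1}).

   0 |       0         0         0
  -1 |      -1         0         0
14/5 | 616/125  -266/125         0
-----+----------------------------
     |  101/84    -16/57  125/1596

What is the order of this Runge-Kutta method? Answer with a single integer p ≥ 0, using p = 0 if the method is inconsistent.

b = (101/84, -16/57, 125/1596)
c = (0, -1, 14/5)
Ac = (0, 0, 266/125)
Σ b_i: 101/84·1 + (-16/57)·1 + 125/1596·1 = 1 ✓
b·c: (-16/57)·(-1) + 125/1596·14/5 = 1/2 ✓
b·c²: (-16/57)·1 + 125/1596·196/25 = 1/3 ✓
b·Ac: 125/1596·266/125 = 1/6 ✓; 3 stages ⇒ order 3.

3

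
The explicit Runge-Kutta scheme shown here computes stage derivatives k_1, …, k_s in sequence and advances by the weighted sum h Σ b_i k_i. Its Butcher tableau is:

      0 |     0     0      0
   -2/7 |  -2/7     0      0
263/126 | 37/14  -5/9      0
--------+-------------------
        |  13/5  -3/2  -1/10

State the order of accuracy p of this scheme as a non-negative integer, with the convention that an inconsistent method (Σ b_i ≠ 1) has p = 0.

1

b = (13/5, -3/2, -1/10)
c = (0, -2/7, 263/126)
Ac = (0, 0, 10/63)
Σ b_i: 13/5·1 + (-3/2)·1 + (-1/10)·1 = 1 ✓
b·c: (-3/2)·(-2/7) + (-1/10)·263/126 = 277/1260 ≠ 1/2 ⇒ order 1.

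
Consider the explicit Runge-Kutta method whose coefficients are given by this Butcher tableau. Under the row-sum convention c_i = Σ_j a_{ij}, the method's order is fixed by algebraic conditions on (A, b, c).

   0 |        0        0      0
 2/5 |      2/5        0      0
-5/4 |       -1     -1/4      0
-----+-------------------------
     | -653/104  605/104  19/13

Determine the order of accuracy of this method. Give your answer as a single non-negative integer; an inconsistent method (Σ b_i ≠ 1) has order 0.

2

b = (-653/104, 605/104, 19/13)
c = (0, 2/5, -5/4)
Ac = (0, 0, -1/10)
Σ b_i: (-653/104)·1 + 605/104·1 + 19/13·1 = 1 ✓
b·c: 605/104·2/5 + 19/13·(-5/4) = 1/2 ✓
b·c²: 605/104·4/25 + 19/13·25/16 = 3343/1040 ≠ 1/3 ⇒ order 2.
b·Ac: 19/13·(-1/10) = -19/130 ≠ 1/6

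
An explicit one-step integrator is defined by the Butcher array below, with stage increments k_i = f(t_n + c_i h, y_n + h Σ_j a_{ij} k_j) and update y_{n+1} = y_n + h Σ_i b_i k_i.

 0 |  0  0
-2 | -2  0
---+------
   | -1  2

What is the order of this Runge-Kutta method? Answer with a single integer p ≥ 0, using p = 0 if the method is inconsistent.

b = (-1, 2)
c = (0, -2)
Σ b_i: (-1)·1 + 2·1 = 1 ✓
b·c: 2·(-2) = -4 ≠ 1/2 ⇒ order 1.

1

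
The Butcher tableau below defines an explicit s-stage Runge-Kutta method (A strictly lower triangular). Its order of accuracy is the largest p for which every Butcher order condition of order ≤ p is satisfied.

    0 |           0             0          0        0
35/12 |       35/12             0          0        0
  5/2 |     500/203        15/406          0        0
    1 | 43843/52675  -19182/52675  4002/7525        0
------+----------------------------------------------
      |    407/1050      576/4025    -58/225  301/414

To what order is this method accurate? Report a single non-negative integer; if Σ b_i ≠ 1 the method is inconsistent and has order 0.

4

b = (407/1050, 576/4025, -58/225, 301/414)
c = (0, 35/12, 5/2, 1)
Ac = (0, 0, 25/232, 23/86)
Σ b_i: 407/1050·1 + 576/4025·1 + (-58/225)·1 + 301/414·1 = 1 ✓
b·c: 576/4025·35/12 + (-58/225)·5/2 + 301/414·1 = 1/2 ✓
b·c²: 576/4025·1225/144 + (-58/225)·25/4 + 301/414·1 = 1/3 ✓
b·Ac: (-58/225)·25/232 + 301/414·23/86 = 1/6 ✓
b·c³: 576/4025·42875/1728 + (-58/225)·125/8 + 301/414·1 = 1/4 ✓
b·(c∘Ac): (-58/225)·125/464 + 301/414·23/86 = 1/8 ✓
b·Ac²: (-58/225)·875/2784 + 301/414·1633/7224 = 1/12 ✓
b·A²c: 301/414·69/1204 = 1/24 ✓; 4 stages ⇒ order 4.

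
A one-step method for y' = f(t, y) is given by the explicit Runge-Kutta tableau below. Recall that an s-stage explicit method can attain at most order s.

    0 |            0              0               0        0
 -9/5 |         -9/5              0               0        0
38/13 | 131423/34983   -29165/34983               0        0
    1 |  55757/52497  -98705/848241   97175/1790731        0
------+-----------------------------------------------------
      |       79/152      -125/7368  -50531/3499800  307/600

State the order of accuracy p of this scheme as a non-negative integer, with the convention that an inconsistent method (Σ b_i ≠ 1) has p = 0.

b = (79/152, -125/7368, -50531/3499800, 307/600)
c = (0, -9/5, 38/13, 1)
Ac = (0, 0, 5833/3887, 113/307)
Σ b_i: 79/152·1 + (-125/7368)·1 + (-50531/3499800)·1 + 307/600·1 = 1 ✓
b·c: (-125/7368)·(-9/5) + (-50531/3499800)·38/13 + 307/600·1 = 1/2 ✓
b·c²: (-125/7368)·81/25 + (-50531/3499800)·1444/169 + 307/600·1 = 1/3 ✓
b·Ac: (-50531/3499800)·5833/3887 + 307/600·113/307 = 1/6 ✓
b·c³: (-125/7368)·(-729/125) + (-50531/3499800)·54872/2197 + 307/600·1 = 1/4 ✓
b·(c∘Ac): (-50531/3499800)·221654/50531 + 307/600·113/307 = 1/8 ✓
b·Ac²: (-50531/3499800)·(-52497/19435) + 307/600·133/1535 = 1/12 ✓
b·A²c: 307/600·25/307 = 1/24 ✓; 4 stages ⇒ order 4.

4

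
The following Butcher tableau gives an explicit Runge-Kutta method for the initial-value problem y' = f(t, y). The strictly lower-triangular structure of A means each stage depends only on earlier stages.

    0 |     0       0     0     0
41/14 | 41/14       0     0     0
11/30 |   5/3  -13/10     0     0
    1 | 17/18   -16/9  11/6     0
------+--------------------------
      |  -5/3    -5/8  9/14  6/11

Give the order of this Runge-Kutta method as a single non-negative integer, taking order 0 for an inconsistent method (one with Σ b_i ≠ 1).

0

b = (-5/3, -5/8, 9/14, 6/11)
c = (0, 41/14, 11/30, 1)
Ac = (0, 0, -533/140, -5713/1260)
Σ b_i: (-5/3)·1 + (-5/8)·1 + 9/14·1 + 6/11·1 = -2039/1848 ≠ 1 ⇒ order 0.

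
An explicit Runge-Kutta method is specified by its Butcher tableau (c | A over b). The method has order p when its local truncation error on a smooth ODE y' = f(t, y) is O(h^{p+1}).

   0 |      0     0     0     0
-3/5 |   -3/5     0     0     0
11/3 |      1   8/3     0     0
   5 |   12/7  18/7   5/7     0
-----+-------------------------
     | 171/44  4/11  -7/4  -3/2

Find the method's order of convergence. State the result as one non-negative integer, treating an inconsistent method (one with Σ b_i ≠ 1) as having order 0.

b = (171/44, 4/11, -7/4, -3/2)
c = (0, -3/5, 11/3, 5)
Ac = (0, 0, -8/5, 113/105)
Σ b_i: 171/44·1 + 4/11·1 + (-7/4)·1 + (-3/2)·1 = 1 ✓
b·c: 4/11·(-3/5) + (-7/4)·11/3 + (-3/2)·5 = -9329/660 ≠ 1/2 ⇒ order 1.

1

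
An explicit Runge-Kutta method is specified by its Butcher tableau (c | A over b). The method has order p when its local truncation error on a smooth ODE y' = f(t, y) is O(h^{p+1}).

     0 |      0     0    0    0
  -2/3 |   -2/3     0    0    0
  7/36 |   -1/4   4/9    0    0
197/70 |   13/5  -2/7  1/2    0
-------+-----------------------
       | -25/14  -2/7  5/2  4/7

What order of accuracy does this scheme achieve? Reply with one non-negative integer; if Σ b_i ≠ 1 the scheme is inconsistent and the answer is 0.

b = (-25/14, -2/7, 5/2, 4/7)
c = (0, -2/3, 7/36, 197/70)
Ac = (0, 0, -8/27, 145/504)
Σ b_i: (-25/14)·1 + (-2/7)·1 + 5/2·1 + 4/7·1 = 1 ✓
b·c: (-2/7)·(-2/3) + 5/2·7/36 + 4/7·197/70 = 40303/17640 ≠ 1/2 ⇒ order 1.

1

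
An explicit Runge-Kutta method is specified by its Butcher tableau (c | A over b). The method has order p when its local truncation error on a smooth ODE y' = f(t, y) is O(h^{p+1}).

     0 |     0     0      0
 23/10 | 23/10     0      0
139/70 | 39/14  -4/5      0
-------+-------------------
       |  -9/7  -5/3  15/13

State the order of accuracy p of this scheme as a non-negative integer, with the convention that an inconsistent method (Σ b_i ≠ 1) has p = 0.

0

b = (-9/7, -5/3, 15/13)
c = (0, 23/10, 139/70)
Ac = (0, 0, -46/25)
Σ b_i: (-9/7)·1 + (-5/3)·1 + 15/13·1 = -491/273 ≠ 1 ⇒ order 0.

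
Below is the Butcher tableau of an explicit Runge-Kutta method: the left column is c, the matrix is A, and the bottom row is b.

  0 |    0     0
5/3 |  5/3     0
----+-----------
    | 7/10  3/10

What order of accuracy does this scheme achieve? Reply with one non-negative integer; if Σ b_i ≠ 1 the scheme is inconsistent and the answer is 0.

b = (7/10, 3/10)
c = (0, 5/3)
Σ b_i: 7/10·1 + 3/10·1 = 1 ✓
b·c: 3/10·5/3 = 1/2 ✓; 2 stages ⇒ order 2.

2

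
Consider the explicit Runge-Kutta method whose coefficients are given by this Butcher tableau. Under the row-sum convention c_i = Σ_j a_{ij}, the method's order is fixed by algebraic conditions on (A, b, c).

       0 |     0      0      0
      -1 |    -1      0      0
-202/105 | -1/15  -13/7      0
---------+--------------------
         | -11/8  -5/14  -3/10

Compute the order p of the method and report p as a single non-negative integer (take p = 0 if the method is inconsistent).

b = (-11/8, -5/14, -3/10)
c = (0, -1, -202/105)
Ac = (0, 0, 13/7)
Σ b_i: (-11/8)·1 + (-5/14)·1 + (-3/10)·1 = -569/280 ≠ 1 ⇒ order 0.

0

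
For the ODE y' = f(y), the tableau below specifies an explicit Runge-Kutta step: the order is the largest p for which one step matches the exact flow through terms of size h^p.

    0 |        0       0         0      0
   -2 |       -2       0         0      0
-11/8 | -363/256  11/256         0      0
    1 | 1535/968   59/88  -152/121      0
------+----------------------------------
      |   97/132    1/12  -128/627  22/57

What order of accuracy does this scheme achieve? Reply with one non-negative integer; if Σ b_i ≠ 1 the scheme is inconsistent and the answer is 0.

b = (97/132, 1/12, -128/627, 22/57)
c = (0, -2, -11/8, 1)
Ac = (0, 0, -11/128, 17/44)
Σ b_i: 97/132·1 + 1/12·1 + (-128/627)·1 + 22/57·1 = 1 ✓
b·c: 1/12·(-2) + (-128/627)·(-11/8) + 22/57·1 = 1/2 ✓
b·c²: 1/12·4 + (-128/627)·121/64 + 22/57·1 = 1/3 ✓
b·Ac: (-128/627)·(-11/128) + 22/57·17/44 = 1/6 ✓
b·c³: 1/12·(-8) + (-128/627)·(-1331/512) + 22/57·1 = 1/4 ✓
b·(c∘Ac): (-128/627)·121/1024 + 22/57·17/44 = 1/8 ✓
b·Ac²: (-128/627)·11/64 + 22/57·27/88 = 1/12 ✓
b·A²c: 22/57·19/176 = 1/24 ✓; 4 stages ⇒ order 4.

4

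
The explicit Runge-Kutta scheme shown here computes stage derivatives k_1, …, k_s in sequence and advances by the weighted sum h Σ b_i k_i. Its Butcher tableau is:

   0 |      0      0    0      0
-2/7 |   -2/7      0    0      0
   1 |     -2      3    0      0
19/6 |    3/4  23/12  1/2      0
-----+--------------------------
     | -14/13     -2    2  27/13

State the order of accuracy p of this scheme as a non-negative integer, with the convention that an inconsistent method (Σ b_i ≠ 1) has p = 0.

b = (-14/13, -2, 2, 27/13)
c = (0, -2/7, 1, 19/6)
Ac = (0, 0, -6/7, -1/21)
Σ b_i: (-14/13)·1 + (-2)·1 + 2·1 + 27/13·1 = 1 ✓
b·c: (-2)·(-2/7) + 2·1 + 27/13·19/6 = 1665/182 ≠ 1/2 ⇒ order 1.

1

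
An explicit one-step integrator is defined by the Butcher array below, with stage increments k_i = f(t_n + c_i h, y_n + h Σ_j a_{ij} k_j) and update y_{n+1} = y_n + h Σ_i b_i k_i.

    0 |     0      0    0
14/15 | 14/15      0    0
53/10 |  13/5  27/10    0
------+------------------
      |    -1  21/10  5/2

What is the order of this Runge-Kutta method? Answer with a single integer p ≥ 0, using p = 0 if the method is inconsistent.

b = (-1, 21/10, 5/2)
c = (0, 14/15, 53/10)
Ac = (0, 0, 63/25)
Σ b_i: (-1)·1 + 21/10·1 + 5/2·1 = 18/5 ≠ 1 ⇒ order 0.

0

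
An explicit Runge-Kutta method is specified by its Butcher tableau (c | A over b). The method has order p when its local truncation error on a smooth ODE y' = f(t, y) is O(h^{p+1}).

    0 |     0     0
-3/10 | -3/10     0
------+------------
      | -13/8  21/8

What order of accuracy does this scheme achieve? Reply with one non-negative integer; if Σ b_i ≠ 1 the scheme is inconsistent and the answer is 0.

1

b = (-13/8, 21/8)
c = (0, -3/10)
Σ b_i: (-13/8)·1 + 21/8·1 = 1 ✓
b·c: 21/8·(-3/10) = -63/80 ≠ 1/2 ⇒ order 1.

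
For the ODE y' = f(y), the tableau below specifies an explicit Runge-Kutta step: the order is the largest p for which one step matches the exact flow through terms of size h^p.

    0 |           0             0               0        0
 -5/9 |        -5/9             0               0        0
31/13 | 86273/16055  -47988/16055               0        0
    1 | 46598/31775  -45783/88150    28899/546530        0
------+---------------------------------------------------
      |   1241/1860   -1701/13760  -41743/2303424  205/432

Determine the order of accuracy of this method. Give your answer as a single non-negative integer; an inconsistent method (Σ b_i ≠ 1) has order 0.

b = (1241/1860, -1701/13760, -41743/2303424, 205/432)
c = (0, -5/9, 31/13, 1)
Ac = (0, 0, 5332/3211, 17/41)
Σ b_i: 1241/1860·1 + (-1701/13760)·1 + (-41743/2303424)·1 + 205/432·1 = 1 ✓
b·c: (-1701/13760)·(-5/9) + (-41743/2303424)·31/13 + 205/432·1 = 1/2 ✓
b·c²: (-1701/13760)·25/81 + (-41743/2303424)·961/169 + 205/432·1 = 1/3 ✓
b·Ac: (-41743/2303424)·5332/3211 + 205/432·17/41 = 1/6 ✓
b·c³: (-1701/13760)·(-125/729) + (-41743/2303424)·29791/2197 + 205/432·1 = 1/4 ✓
b·(c∘Ac): (-41743/2303424)·165292/41743 + 205/432·17/41 = 1/8 ✓
b·Ac²: (-41743/2303424)·(-26660/28899) + 205/432·259/1845 = 1/12 ✓
b·A²c: 205/432·18/205 = 1/24 ✓; 4 stages ⇒ order 4.

4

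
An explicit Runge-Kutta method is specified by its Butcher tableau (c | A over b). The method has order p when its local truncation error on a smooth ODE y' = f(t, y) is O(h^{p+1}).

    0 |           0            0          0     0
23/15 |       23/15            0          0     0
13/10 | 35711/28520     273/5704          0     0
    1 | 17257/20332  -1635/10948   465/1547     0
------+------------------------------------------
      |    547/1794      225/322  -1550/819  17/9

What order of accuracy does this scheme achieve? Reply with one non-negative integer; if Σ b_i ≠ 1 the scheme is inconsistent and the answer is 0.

4

b = (547/1794, 225/322, -1550/819, 17/9)
c = (0, 23/15, 13/10, 1)
Ac = (0, 0, 91/1240, 11/68)
Σ b_i: 547/1794·1 + 225/322·1 + (-1550/819)·1 + 17/9·1 = 1 ✓
b·c: 225/322·23/15 + (-1550/819)·13/10 + 17/9·1 = 1/2 ✓
b·c²: 225/322·529/225 + (-1550/819)·169/100 + 17/9·1 = 1/3 ✓
b·Ac: (-1550/819)·91/1240 + 17/9·11/68 = 1/6 ✓
b·c³: 225/322·12167/3375 + (-1550/819)·2197/1000 + 17/9·1 = 1/4 ✓
b·(c∘Ac): (-1550/819)·1183/12400 + 17/9·11/68 = 1/8 ✓
b·Ac²: (-1550/819)·2093/18600 + 17/9·8/51 = 1/12 ✓
b·A²c: 17/9·3/136 = 1/24 ✓; 4 stages ⇒ order 4.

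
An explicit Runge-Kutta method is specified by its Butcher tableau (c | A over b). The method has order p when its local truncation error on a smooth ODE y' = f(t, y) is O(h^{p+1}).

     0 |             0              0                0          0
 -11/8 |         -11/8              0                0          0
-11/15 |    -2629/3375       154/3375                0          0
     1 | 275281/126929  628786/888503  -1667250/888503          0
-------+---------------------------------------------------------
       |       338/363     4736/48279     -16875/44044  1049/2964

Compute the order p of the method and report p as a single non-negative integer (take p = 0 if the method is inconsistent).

4

b = (338/363, 4736/48279, -16875/44044, 1049/2964)
c = (0, -11/8, -11/15, 1)
Ac = (0, 0, -847/13500, 1691/4196)
Σ b_i: 338/363·1 + 4736/48279·1 + (-16875/44044)·1 + 1049/2964·1 = 1 ✓
b·c: 4736/48279·(-11/8) + (-16875/44044)·(-11/15) + 1049/2964·1 = 1/2 ✓
b·c²: 4736/48279·121/64 + (-16875/44044)·121/225 + 1049/2964·1 = 1/3 ✓
b·Ac: (-16875/44044)·(-847/13500) + 1049/2964·1691/4196 = 1/6 ✓
b·c³: 4736/48279·(-1331/512) + (-16875/44044)·(-1331/3375) + 1049/2964·1 = 1/4 ✓
b·(c∘Ac): (-16875/44044)·9317/202500 + 1049/2964·1691/4196 = 1/8 ✓
b·Ac²: (-16875/44044)·9317/108000 + 1049/2964·11039/33568 = 1/12 ✓
b·A²c: 1049/2964·247/2098 = 1/24 ✓; 4 stages ⇒ order 4.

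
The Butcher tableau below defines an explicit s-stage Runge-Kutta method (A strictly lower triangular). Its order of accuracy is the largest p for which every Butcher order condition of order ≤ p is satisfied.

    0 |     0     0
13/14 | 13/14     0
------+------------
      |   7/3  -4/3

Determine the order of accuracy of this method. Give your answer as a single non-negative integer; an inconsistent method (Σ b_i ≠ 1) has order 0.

1

b = (7/3, -4/3)
c = (0, 13/14)
Σ b_i: 7/3·1 + (-4/3)·1 = 1 ✓
b·c: (-4/3)·13/14 = -26/21 ≠ 1/2 ⇒ order 1.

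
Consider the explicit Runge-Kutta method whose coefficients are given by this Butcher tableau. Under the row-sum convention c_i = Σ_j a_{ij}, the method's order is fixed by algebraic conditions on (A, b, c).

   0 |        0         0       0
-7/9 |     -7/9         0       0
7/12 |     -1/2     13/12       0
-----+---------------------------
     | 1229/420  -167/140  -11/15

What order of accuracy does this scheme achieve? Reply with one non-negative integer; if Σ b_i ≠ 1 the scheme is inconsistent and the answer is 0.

b = (1229/420, -167/140, -11/15)
c = (0, -7/9, 7/12)
Ac = (0, 0, -91/108)
Σ b_i: 1229/420·1 + (-167/140)·1 + (-11/15)·1 = 1 ✓
b·c: (-167/140)·(-7/9) + (-11/15)·7/12 = 1/2 ✓
b·c²: (-167/140)·49/81 + (-11/15)·49/144 = -6293/6480 ≠ 1/3 ⇒ order 2.
b·Ac: (-11/15)·(-91/108) = 1001/1620 ≠ 1/6

2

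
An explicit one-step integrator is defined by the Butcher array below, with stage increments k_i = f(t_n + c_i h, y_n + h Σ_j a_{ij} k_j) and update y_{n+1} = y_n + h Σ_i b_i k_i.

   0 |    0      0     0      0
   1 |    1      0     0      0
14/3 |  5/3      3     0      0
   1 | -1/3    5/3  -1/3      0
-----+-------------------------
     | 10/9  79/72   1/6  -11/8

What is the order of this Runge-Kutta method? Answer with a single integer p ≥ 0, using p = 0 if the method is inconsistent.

2

b = (10/9, 79/72, 1/6, -11/8)
c = (0, 1, 14/3, 1)
Ac = (0, 0, 3, 1/9)
Σ b_i: 10/9·1 + 79/72·1 + 1/6·1 + (-11/8)·1 = 1 ✓
b·c: 79/72·1 + 1/6·14/3 + (-11/8)·1 = 1/2 ✓
b·c²: 79/72·1 + 1/6·196/9 + (-11/8)·1 = 181/54 ≠ 1/3 ⇒ order 2.
b·Ac: 1/6·3 + (-11/8)·1/9 = 25/72 ≠ 1/6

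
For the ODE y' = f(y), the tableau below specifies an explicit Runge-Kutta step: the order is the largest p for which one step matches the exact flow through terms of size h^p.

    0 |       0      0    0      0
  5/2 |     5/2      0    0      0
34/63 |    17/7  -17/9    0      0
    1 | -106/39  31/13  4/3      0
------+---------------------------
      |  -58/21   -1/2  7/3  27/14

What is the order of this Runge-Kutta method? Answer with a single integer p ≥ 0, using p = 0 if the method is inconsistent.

b = (-58/21, -1/2, 7/3, 27/14)
c = (0, 5/2, 34/63, 1)
Ac = (0, 0, -85/18, 32831/4914)
Σ b_i: (-58/21)·1 + (-1/2)·1 + 7/3·1 + 27/14·1 = 1 ✓
b·c: (-1/2)·5/2 + 7/3·34/63 + 27/14·1 = 1465/756 ≠ 1/2 ⇒ order 1.

1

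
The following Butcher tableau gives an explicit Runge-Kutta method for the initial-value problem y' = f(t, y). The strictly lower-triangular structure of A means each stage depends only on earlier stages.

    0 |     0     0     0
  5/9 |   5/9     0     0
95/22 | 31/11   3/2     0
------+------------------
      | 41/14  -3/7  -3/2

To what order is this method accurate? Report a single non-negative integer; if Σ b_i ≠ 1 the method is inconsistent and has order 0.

b = (41/14, -3/7, -3/2)
c = (0, 5/9, 95/22)
Ac = (0, 0, 5/6)
Σ b_i: 41/14·1 + (-3/7)·1 + (-3/2)·1 = 1 ✓
b·c: (-3/7)·5/9 + (-3/2)·95/22 = -6205/924 ≠ 1/2 ⇒ order 1.

1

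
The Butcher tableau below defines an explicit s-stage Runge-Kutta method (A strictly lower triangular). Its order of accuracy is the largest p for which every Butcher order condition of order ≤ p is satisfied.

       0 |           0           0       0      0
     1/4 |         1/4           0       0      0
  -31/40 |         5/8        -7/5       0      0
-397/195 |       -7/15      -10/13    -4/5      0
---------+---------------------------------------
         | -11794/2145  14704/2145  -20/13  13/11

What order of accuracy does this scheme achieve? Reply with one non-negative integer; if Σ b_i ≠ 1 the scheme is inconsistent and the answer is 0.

b = (-11794/2145, 14704/2145, -20/13, 13/11)
c = (0, 1/4, -31/40, -397/195)
Ac = (0, 0, -7/20, 139/325)
Σ b_i: (-11794/2145)·1 + 14704/2145·1 + (-20/13)·1 + 13/11·1 = 1 ✓
b·c: 14704/2145·1/4 + (-20/13)·(-31/40) + 13/11·(-397/195) = 1/2 ✓
b·c²: 14704/2145·1/16 + (-20/13)·961/1600 + 13/11·157609/38025 = 2266609/514800 ≠ 1/3 ⇒ order 2.
b·Ac: (-20/13)·(-7/20) + 13/11·139/325 = 3732/3575 ≠ 1/6

2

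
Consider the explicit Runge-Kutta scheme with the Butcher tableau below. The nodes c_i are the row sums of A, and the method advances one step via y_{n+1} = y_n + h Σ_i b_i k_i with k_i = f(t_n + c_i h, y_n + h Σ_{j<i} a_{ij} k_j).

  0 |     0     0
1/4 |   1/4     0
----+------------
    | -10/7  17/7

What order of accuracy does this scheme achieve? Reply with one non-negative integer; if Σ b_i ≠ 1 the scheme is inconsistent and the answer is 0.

1

b = (-10/7, 17/7)
c = (0, 1/4)
Σ b_i: (-10/7)·1 + 17/7·1 = 1 ✓
b·c: 17/7·1/4 = 17/28 ≠ 1/2 ⇒ order 1.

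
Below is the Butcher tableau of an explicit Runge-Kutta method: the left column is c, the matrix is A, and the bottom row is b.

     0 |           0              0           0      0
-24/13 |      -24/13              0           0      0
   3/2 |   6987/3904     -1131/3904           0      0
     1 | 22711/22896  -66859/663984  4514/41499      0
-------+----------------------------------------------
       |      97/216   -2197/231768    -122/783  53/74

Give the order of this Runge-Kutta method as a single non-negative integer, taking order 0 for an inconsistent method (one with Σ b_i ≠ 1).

b = (97/216, -2197/231768, -122/783, 53/74)
c = (0, -24/13, 3/2, 1)
Ac = (0, 0, 261/488, 37/106)
Σ b_i: 97/216·1 + (-2197/231768)·1 + (-122/783)·1 + 53/74·1 = 1 ✓
b·c: (-2197/231768)·(-24/13) + (-122/783)·3/2 + 53/74·1 = 1/2 ✓
b·c²: (-2197/231768)·576/169 + (-122/783)·9/4 + 53/74·1 = 1/3 ✓
b·Ac: (-122/783)·261/488 + 53/74·37/106 = 1/6 ✓
b·c³: (-2197/231768)·(-13824/2197) + (-122/783)·27/8 + 53/74·1 = 1/4 ✓
b·(c∘Ac): (-122/783)·783/976 + 53/74·37/106 = 1/8 ✓
b·Ac²: (-122/783)·(-783/793) + 53/74·(-407/4134) = 1/12 ✓
b·A²c: 53/74·37/636 = 1/24 ✓; 4 stages ⇒ order 4.

4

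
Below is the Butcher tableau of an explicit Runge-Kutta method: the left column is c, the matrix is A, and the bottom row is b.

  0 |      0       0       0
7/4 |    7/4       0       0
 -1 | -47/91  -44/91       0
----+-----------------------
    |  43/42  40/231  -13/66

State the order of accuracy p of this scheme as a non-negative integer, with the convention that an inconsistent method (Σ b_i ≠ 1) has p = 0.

b = (43/42, 40/231, -13/66)
c = (0, 7/4, -1)
Ac = (0, 0, -11/13)
Σ b_i: 43/42·1 + 40/231·1 + (-13/66)·1 = 1 ✓
b·c: 40/231·7/4 + (-13/66)·(-1) = 1/2 ✓
b·c²: 40/231·49/16 + (-13/66)·1 = 1/3 ✓
b·Ac: (-13/66)·(-11/13) = 1/6 ✓; 3 stages ⇒ order 3.

3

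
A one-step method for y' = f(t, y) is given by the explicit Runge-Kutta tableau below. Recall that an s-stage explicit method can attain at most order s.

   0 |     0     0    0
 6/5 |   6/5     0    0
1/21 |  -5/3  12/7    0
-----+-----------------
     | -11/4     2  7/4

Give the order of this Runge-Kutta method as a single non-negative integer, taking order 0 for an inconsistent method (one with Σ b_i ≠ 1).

b = (-11/4, 2, 7/4)
c = (0, 6/5, 1/21)
Ac = (0, 0, 72/35)
Σ b_i: (-11/4)·1 + 2·1 + 7/4·1 = 1 ✓
b·c: 2·6/5 + 7/4·1/21 = 149/60 ≠ 1/2 ⇒ order 1.

1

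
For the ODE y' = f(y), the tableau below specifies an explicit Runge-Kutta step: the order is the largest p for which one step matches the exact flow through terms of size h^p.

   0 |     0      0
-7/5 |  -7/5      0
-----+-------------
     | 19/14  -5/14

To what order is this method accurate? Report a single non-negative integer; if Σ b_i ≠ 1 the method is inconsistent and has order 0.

2

b = (19/14, -5/14)
c = (0, -7/5)
Σ b_i: 19/14·1 + (-5/14)·1 = 1 ✓
b·c: (-5/14)·(-7/5) = 1/2 ✓; 2 stages ⇒ order 2.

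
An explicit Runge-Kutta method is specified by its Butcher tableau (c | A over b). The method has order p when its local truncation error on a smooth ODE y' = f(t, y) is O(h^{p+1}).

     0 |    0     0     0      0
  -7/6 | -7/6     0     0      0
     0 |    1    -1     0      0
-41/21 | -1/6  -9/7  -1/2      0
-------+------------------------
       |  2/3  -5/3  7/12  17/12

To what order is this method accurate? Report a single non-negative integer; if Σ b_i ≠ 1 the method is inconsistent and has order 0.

b = (2/3, -5/3, 7/12, 17/12)
c = (0, -7/6, 0, -41/21)
Ac = (0, 0, 7/6, 3/2)
Σ b_i: 2/3·1 + (-5/3)·1 + 7/12·1 + 17/12·1 = 1 ✓
b·c: (-5/3)·(-7/6) + 17/12·(-41/21) = -23/28 ≠ 1/2 ⇒ order 1.

1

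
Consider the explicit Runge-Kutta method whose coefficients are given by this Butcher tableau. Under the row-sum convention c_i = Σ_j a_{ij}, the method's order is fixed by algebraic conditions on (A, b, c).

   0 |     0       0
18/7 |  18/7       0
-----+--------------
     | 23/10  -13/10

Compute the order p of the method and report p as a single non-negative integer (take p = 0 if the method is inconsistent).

b = (23/10, -13/10)
c = (0, 18/7)
Σ b_i: 23/10·1 + (-13/10)·1 = 1 ✓
b·c: (-13/10)·18/7 = -117/35 ≠ 1/2 ⇒ order 1.

1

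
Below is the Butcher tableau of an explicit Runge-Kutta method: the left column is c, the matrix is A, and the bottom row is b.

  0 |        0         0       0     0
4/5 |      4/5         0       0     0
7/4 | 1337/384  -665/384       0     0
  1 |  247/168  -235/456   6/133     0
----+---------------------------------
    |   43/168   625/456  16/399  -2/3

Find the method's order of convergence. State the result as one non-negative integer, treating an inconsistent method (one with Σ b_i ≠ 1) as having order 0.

4

b = (43/168, 625/456, 16/399, -2/3)
c = (0, 4/5, 7/4, 1)
Ac = (0, 0, -133/96, -1/3)
Σ b_i: 43/168·1 + 625/456·1 + 16/399·1 + (-2/3)·1 = 1 ✓
b·c: 625/456·4/5 + 16/399·7/4 + (-2/3)·1 = 1/2 ✓
b·c²: 625/456·16/25 + 16/399·49/16 + (-2/3)·1 = 1/3 ✓
b·Ac: 16/399·(-133/96) + (-2/3)·(-1/3) = 1/6 ✓
b·c³: 625/456·64/125 + 16/399·343/64 + (-2/3)·1 = 1/4 ✓
b·(c∘Ac): 16/399·(-931/384) + (-2/3)·(-1/3) = 1/8 ✓
b·Ac²: 16/399·(-133/120) + (-2/3)·(-23/120) = 1/12 ✓
b·A²c: (-2/3)·(-1/16) = 1/24 ✓; 4 stages ⇒ order 4.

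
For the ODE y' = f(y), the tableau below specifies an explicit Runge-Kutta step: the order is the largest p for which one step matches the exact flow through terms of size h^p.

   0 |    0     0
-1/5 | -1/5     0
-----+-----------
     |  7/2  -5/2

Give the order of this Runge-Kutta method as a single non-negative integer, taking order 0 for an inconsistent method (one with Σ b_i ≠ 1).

b = (7/2, -5/2)
c = (0, -1/5)
Σ b_i: 7/2·1 + (-5/2)·1 = 1 ✓
b·c: (-5/2)·(-1/5) = 1/2 ✓; 2 stages ⇒ order 2.

2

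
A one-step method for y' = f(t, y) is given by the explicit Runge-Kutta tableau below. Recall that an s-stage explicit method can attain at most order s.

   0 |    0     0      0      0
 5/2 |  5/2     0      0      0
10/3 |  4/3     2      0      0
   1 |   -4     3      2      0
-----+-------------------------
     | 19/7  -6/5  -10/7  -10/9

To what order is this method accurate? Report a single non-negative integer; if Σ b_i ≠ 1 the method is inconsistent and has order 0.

0

b = (19/7, -6/5, -10/7, -10/9)
c = (0, 5/2, 10/3, 1)
Ac = (0, 0, 5, 85/6)
Σ b_i: 19/7·1 + (-6/5)·1 + (-10/7)·1 + (-10/9)·1 = -323/315 ≠ 1 ⇒ order 0.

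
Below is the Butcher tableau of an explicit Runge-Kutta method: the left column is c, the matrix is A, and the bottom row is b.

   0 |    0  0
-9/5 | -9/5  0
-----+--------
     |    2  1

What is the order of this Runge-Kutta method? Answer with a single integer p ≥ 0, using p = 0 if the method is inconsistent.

0

b = (2, 1)
c = (0, -9/5)
Σ b_i: 2·1 + 1·1 = 3 ≠ 1 ⇒ order 0.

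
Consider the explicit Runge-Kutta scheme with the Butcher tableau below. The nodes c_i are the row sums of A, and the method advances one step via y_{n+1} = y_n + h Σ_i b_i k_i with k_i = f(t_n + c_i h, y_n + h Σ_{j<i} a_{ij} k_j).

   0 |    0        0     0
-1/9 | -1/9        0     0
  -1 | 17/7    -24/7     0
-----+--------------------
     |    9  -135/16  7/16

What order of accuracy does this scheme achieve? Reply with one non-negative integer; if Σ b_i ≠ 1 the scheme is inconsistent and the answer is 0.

b = (9, -135/16, 7/16)
c = (0, -1/9, -1)
Ac = (0, 0, 8/21)
Σ b_i: 9·1 + (-135/16)·1 + 7/16·1 = 1 ✓
b·c: (-135/16)·(-1/9) + 7/16·(-1) = 1/2 ✓
b·c²: (-135/16)·1/81 + 7/16·1 = 1/3 ✓
b·Ac: 7/16·8/21 = 1/6 ✓; 3 stages ⇒ order 3.

3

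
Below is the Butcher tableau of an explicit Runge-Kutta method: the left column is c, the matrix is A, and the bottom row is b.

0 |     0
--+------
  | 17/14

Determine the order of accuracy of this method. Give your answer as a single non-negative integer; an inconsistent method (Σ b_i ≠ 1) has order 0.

0

b = (17/14)
c = (0)
Σ b_i: 17/14·1 = 17/14 ≠ 1 ⇒ order 0.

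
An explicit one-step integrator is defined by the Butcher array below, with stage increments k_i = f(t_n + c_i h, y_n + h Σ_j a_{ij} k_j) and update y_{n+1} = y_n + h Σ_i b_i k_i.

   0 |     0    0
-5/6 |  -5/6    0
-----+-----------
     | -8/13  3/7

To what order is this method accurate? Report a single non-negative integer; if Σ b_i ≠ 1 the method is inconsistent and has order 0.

0

b = (-8/13, 3/7)
c = (0, -5/6)
Σ b_i: (-8/13)·1 + 3/7·1 = -17/91 ≠ 1 ⇒ order 0.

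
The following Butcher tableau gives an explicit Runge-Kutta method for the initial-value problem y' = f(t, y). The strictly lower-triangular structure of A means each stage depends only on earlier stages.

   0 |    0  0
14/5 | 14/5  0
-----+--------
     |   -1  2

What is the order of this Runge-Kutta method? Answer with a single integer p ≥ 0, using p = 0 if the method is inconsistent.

b = (-1, 2)
c = (0, 14/5)
Σ b_i: (-1)·1 + 2·1 = 1 ✓
b·c: 2·14/5 = 28/5 ≠ 1/2 ⇒ order 1.

1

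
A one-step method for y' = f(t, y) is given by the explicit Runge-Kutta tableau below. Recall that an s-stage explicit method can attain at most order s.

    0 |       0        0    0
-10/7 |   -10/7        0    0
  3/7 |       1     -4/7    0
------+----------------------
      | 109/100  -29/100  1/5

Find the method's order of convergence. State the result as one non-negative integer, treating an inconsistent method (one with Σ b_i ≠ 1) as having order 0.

2

b = (109/100, -29/100, 1/5)
c = (0, -10/7, 3/7)
Ac = (0, 0, 40/49)
Σ b_i: 109/100·1 + (-29/100)·1 + 1/5·1 = 1 ✓
b·c: (-29/100)·(-10/7) + 1/5·3/7 = 1/2 ✓
b·c²: (-29/100)·100/49 + 1/5·9/49 = -136/245 ≠ 1/3 ⇒ order 2.
b·Ac: 1/5·40/49 = 8/49 ≠ 1/6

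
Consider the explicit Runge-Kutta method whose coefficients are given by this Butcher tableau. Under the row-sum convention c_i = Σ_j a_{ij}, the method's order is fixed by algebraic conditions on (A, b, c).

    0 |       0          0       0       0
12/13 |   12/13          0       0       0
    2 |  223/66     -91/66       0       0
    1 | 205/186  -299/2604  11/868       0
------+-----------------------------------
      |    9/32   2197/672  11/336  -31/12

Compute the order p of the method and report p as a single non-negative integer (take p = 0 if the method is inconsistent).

4

b = (9/32, 2197/672, 11/336, -31/12)
c = (0, 12/13, 2, 1)
Ac = (0, 0, -14/11, -5/62)
Σ b_i: 9/32·1 + 2197/672·1 + 11/336·1 + (-31/12)·1 = 1 ✓
b·c: 2197/672·12/13 + 11/336·2 + (-31/12)·1 = 1/2 ✓
b·c²: 2197/672·144/169 + 11/336·4 + (-31/12)·1 = 1/3 ✓
b·Ac: 11/336·(-14/11) + (-31/12)·(-5/62) = 1/6 ✓
b·c³: 2197/672·1728/2197 + 11/336·8 + (-31/12)·1 = 1/4 ✓
b·(c∘Ac): 11/336·(-28/11) + (-31/12)·(-5/62) = 1/8 ✓
b·Ac²: 11/336·(-168/143) + (-31/12)·(-19/403) = 1/12 ✓
b·A²c: (-31/12)·(-1/62) = 1/24 ✓; 4 stages ⇒ order 4.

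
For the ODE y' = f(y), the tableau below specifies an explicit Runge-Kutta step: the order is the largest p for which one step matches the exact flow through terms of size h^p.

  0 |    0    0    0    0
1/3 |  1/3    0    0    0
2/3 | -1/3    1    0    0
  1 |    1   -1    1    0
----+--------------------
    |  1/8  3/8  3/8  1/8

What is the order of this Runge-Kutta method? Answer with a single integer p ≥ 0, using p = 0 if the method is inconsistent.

4

b = (1/8, 3/8, 3/8, 1/8)
c = (0, 1/3, 2/3, 1)
Ac = (0, 0, 1/3, 1/3)
Σ b_i: 1/8·1 + 3/8·1 + 3/8·1 + 1/8·1 = 1 ✓
b·c: 3/8·1/3 + 3/8·2/3 + 1/8·1 = 1/2 ✓
b·c²: 3/8·1/9 + 3/8·4/9 + 1/8·1 = 1/3 ✓
b·Ac: 3/8·1/3 + 1/8·1/3 = 1/6 ✓
b·c³: 3/8·1/27 + 3/8·8/27 + 1/8·1 = 1/4 ✓
b·(c∘Ac): 3/8·2/9 + 1/8·1/3 = 1/8 ✓
b·Ac²: 3/8·1/9 + 1/8·1/3 = 1/12 ✓
b·A²c: 1/8·1/3 = 1/24 ✓; 4 stages ⇒ order 4.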